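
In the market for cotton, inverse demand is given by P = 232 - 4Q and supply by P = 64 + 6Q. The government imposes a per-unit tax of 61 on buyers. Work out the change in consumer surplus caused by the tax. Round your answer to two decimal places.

Pre-tax equilibrium: 232 - 4Q = 64 + 6Q gives Q* = 16.8, P* = 164.8.
With the tax, buyers' net willingness to pay falls by 61: (232 - 61) - 4Q = 64 + 6Q, so Q_t = 10.7. Buyers pay P_b = 189.2; sellers receive P_s = P_b - 61 = 128.2.
CS falls from (1/2)(16.8)(67.2) = 564.48 to (1/2)(10.7)(42.8) = 228.98, a change of -335.5.

-335.50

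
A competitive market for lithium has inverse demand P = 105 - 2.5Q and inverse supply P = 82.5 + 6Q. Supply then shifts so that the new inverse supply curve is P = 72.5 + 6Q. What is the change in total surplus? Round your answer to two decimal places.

32.35

Initial equilibrium: Q_0 = 2.6471, P_0 = 98.3824; CS_0 = (1/2)(2.6471)(6.6176) = 8.7587, PS_0 = (1/2)(2.6471)(15.8824) = 21.0208.
New equilibrium: 105 - 2.5Q = 72.5 + 6Q gives Q_1 = 3.8235, P_1 = 95.4412; CS_1 = 18.2742, PS_1 = 43.8581.
Change in total surplus = (18.2742 + 43.8581) - (8.7587 + 21.0208) = 32.3529.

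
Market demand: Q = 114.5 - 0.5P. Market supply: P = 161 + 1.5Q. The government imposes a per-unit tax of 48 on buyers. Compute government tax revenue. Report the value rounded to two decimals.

Rewriting demand in inverse form: P = 229 - 2Q.
Pre-tax equilibrium: 229 - 2Q = 161 + 1.5Q gives Q* = 19.4286, P* = 190.1429.
With the tax, buyers' net willingness to pay falls by 48: (229 - 48) - 2Q = 161 + 1.5Q, so Q_t = 5.7143. Buyers pay P_b = 217.5714; sellers receive P_s = P_b - 48 = 169.5714.
Tax revenue = t x Q_t = 48 x 5.7143 = 274.2857.

274.29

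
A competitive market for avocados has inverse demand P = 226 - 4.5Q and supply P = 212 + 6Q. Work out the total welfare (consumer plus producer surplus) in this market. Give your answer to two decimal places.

9.33

Equilibrium: 226 - 4.5Q = 212 + 6Q, so Q* = 1.3333 and P* = 220.
Total surplus is the full triangle between the curves from 0 to Q*: (1/2)(1.3333)(226 - 212) = 9.3333.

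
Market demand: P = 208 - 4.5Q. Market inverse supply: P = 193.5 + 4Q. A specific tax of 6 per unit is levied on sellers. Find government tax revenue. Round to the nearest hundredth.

6.00

Pre-tax equilibrium: 208 - 4.5Q = 193.5 + 4Q gives Q* = 1.7059, P* = 200.3235.
A tax on sellers shifts supply up by 6: 208 - 4.5Q = 193.5 + 4Q + 6, so Q_t = 1. Buyers pay P_b = 203.5; sellers receive P_s = P_b - 6 = 197.5.
Revenue is the tax times quantity traded: 6 x 1 = 6.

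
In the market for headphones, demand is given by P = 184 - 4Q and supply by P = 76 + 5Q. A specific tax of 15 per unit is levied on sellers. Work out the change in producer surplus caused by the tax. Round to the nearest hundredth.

Without the tax, 184 - 4Q = 76 + 5Q so Q* = 12 and P* = 136.
With the tax, sellers need 15 more per unit: 184 - 4Q = 76 + 5Q + 15, so Q_t = 10.3333. Buyers pay P_b = 142.6667; sellers receive P_s = P_b - 15 = 127.6667.
PS falls from (1/2)(12)(60) = 360 to (1/2)(10.3333)(51.6667) = 266.9444, a change of -93.0556.

-93.06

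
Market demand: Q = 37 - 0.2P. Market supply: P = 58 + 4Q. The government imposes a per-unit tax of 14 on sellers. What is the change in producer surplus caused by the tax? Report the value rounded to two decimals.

-82.96

Rewriting demand in inverse form: P = 185 - 5Q.
Pre-tax equilibrium: 185 - 5Q = 58 + 4Q gives Q* = 14.1111, P* = 114.4444.
With the tax, sellers need 14 more per unit: 185 - 5Q = 58 + 4Q + 14, so Q_t = 12.5556. Buyers pay P_b = 122.2222; sellers receive P_s = P_b - 14 = 108.2222.
Producers lose the trapezoid between P_s and P* out to Q_t plus the triangle from Q_t to Q*: change in PS = 315.284 - 398.2469 = -82.963.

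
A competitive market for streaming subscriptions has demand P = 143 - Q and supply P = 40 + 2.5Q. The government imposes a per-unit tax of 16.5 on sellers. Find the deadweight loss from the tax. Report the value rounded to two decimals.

38.89

Pre-tax equilibrium: 143 - Q = 40 + 2.5Q gives Q* = 29.4286, P* = 113.5714.
With the tax, sellers need 16.5 more per unit: 143 - Q = 40 + 2.5Q + 16.5, so Q_t = 24.7143. Buyers pay P_b = 118.2857; sellers receive P_s = P_b - 16.5 = 101.7857.
The welfare triangle lost has base Q* - Q_t = 4.7143 and height t = 16.5, so DWL = (1/2)(4.7143)(16.5) = 38.8929.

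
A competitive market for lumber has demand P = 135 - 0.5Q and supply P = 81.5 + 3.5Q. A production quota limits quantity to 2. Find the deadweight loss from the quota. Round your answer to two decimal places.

258.78

Without the quota, 135 - 0.5Q = 81.5 + 3.5Q gives Q* = 13.375.
At Q = 2 the demand price is 135 - 0.5(2) = 134 and the supply price is 81.5 + 3.5(2) = 88.5.
Deadweight loss is the triangle between the curves from 2 to 13.375: (1/2)(134 - 88.5)(13.375 - 2) = 258.7812.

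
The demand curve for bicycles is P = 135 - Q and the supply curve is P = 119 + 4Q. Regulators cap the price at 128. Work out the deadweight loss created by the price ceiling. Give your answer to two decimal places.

Without the control, 135 - Q = 119 + 4Q so Q* = 3.2 and P* = 131.8.
At P = 128, sellers supply (128 - 119)/4 = 2.25 while buyers want more, so the quantity traded is 2.25 at price 128.
The lost-trades triangle has base Q* - 2.25 = 0.95 and height equal to the gap between the curves at Q = 2.25, which is 132.75 - 128 = 4.75. DWL = (1/2)(0.95)(4.75) = 2.2563.

2.26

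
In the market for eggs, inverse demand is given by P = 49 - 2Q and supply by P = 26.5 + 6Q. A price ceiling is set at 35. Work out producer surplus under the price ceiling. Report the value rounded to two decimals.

6.02

Without the control, 49 - 2Q = 26.5 + 6Q so Q* = 2.8125 and P* = 43.375.
At P = 35, sellers supply (35 - 26.5)/6 = 1.4167 while buyers want more, so the quantity traded is 1.4167 at price 35.
PS is the triangle above supply below 35: (1/2)(1.4167)(35 - 26.5) = 6.0208.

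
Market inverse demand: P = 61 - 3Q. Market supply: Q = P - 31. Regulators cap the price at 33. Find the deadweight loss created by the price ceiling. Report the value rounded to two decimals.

Rewriting supply in inverse form: P = 31 + Q.
Free-market equilibrium: 61 - 3Q = 31 + Q gives Q* = 7.5, P* = 38.5.
At P = 33, sellers supply (33 - 31)/1 = 2 while buyers want more, so the quantity traded is 2 at price 33.
The lost-trades triangle has base Q* - 2 = 5.5 and height equal to the gap between the curves at Q = 2, which is 55 - 33 = 22. DWL = (1/2)(5.5)(22) = 60.5.

60.50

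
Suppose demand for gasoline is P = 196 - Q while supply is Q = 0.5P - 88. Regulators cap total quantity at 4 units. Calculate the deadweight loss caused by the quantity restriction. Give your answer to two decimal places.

Rewriting supply in inverse form: P = 176 + 2Q.
Without the quota, 196 - Q = 176 + 2Q gives Q* = 6.6667.
At Q = 4 the demand price is 196 - (4) = 192 and the supply price is 176 + 2(4) = 184.
Deadweight loss is the triangle between the curves from 4 to 6.6667: (1/2)(192 - 184)(6.6667 - 4) = 10.6667.

10.67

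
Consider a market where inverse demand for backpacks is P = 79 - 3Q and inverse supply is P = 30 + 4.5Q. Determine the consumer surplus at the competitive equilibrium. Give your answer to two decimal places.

Set 79 - 3Q = 30 + 4.5Q, which gives 49 = 7.5Q, so Q* = 6.5333 and P* = 79 - 3(6.5333) = 59.4.
CS is the area between the demand curve and P* from 0 to Q*: (1/2)(6.5333)(19.6) = 64.0267.

64.03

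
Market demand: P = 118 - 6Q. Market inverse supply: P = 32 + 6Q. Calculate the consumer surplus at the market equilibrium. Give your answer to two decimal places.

Setting demand equal to supply, 86 = 12Q, so Q* = 7.1667 and P* = 75.
Consumer surplus is the triangle under demand above P*: (1/2)(7.1667)(118 - 75) = (1/2)(7.1667)(43) = 154.0833.

154.08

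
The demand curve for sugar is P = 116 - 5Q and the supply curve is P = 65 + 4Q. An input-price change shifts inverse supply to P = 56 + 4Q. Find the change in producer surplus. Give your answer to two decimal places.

24.67

Initial equilibrium: Q_0 = 5.6667, P_0 = 87.6667; CS_0 = (1/2)(5.6667)(28.3333) = 80.2778, PS_0 = (1/2)(5.6667)(22.6667) = 64.2222.
New equilibrium: 116 - 5Q = 56 + 4Q gives Q_1 = 6.6667, P_1 = 82.6667; CS_1 = 111.1111, PS_1 = 88.8889.
Change in producer surplus = 88.8889 - 64.2222 = 24.6667.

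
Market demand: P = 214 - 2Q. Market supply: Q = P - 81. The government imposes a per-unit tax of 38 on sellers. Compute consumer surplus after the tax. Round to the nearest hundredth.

1002.78

Rewriting supply in inverse form: P = 81 + Q.
Pre-tax equilibrium: 214 - 2Q = 81 + Q gives Q* = 44.3333, P* = 125.3333.
With the tax, sellers need 38 more per unit: 214 - 2Q = 81 + Q + 38, so Q_t = 31.6667. Buyers pay P_b = 150.6667; sellers receive P_s = P_b - 38 = 112.6667.
CS = (1/2)(Q_t)(214 - P_b) = (1/2)(31.6667)(63.3333) = 1002.7778.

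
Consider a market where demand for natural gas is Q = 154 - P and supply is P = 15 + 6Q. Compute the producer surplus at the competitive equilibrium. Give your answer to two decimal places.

Rewriting demand in inverse form: P = 154 - Q.
Setting demand equal to supply, 139 = 7Q, so Q* = 19.8571 and P* = 134.1429.
The supply curve's price intercept is 15, so PS = (1/2)(Q*)(P* - 15) = (1/2)(19.8571)(119.1429) = 1182.9184.

1182.92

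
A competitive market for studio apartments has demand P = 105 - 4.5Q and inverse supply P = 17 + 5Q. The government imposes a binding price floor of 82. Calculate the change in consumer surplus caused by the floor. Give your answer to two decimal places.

-134.29

Free-market equilibrium: 105 - 4.5Q = 17 + 5Q gives Q* = 9.2632, P* = 63.3158.
At the floor price 82, quantity demanded is (105 - 82)/4.5 = 5.1111; demand is the short side, so Q = 5.1111 trades at P = 82.
CS goes from (1/2)(9.2632)(41.6842) = 193.0637 to 58.7778 (computed as (105 - 82)(5.1111) - (1/2)(4.5)(5.1111)^2), a change of -134.2859.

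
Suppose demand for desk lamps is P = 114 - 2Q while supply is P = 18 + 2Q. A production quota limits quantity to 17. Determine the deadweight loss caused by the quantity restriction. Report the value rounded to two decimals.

Without the quota, 114 - 2Q = 18 + 2Q gives Q* = 24.
At Q = 17 the demand price is 114 - 2(17) = 80 and the supply price is 18 + 2(17) = 52.
DWL = (1/2)(gap between curves at 17) x (Q* - 17) = (1/2)(28)(7) = 98.

98.00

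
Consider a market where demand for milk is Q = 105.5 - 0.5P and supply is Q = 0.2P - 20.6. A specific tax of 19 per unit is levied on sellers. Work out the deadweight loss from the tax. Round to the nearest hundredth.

Rewriting demand in inverse form: P = 211 - 2Q.
Rewriting supply in inverse form: P = 103 + 5Q.
Pre-tax equilibrium: 211 - 2Q = 103 + 5Q gives Q* = 15.4286, P* = 180.1429.
With the tax, sellers need 19 more per unit: 211 - 2Q = 103 + 5Q + 19, so Q_t = 12.7143. Buyers pay P_b = 185.5714; sellers receive P_s = P_b - 19 = 166.5714.
Deadweight loss is the triangle between the curves from Q_t to Q*: (1/2)(15.4286 - 12.7143)(19) = 25.7857.

25.79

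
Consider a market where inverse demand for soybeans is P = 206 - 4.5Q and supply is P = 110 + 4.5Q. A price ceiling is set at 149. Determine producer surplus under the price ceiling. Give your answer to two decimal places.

Free-market equilibrium: 206 - 4.5Q = 110 + 4.5Q gives Q* = 10.6667, P* = 158.
At P = 149, sellers supply (149 - 110)/4.5 = 8.6667 while buyers want more, so the quantity traded is 8.6667 at price 149.
PS is the triangle above supply below 149: (1/2)(8.6667)(149 - 110) = 169.

169.00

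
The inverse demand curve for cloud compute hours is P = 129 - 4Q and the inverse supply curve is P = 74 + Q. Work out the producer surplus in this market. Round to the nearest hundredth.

60.50

Setting demand equal to supply, 55 = 5Q, so Q* = 11 and P* = 85.
The supply curve's price intercept is 74, so PS = (1/2)(Q*)(P* - 74) = (1/2)(11)(11) = 60.5.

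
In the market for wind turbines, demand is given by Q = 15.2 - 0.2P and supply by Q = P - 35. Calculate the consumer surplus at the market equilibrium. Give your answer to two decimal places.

Rewriting demand in inverse form: P = 76 - 5Q.
Rewriting supply in inverse form: P = 35 + Q.
Setting demand equal to supply, 41 = 6Q, so Q* = 6.8333 and P* = 41.8333.
Consumer surplus is the triangle under demand above P*: (1/2)(6.8333)(76 - 41.8333) = (1/2)(6.8333)(34.1667) = 116.7361.

116.74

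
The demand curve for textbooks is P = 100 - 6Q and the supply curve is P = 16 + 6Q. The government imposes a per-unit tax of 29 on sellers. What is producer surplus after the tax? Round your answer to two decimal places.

Pre-tax equilibrium: 100 - 6Q = 16 + 6Q gives Q* = 7, P* = 58.
With the tax, sellers need 29 more per unit: 100 - 6Q = 16 + 6Q + 29, so Q_t = 4.5833. Buyers pay P_b = 72.5; sellers receive P_s = P_b - 29 = 43.5.
PS = (1/2)(Q_t)(P_s - 16) = (1/2)(4.5833)(27.5) = 63.0208.

63.02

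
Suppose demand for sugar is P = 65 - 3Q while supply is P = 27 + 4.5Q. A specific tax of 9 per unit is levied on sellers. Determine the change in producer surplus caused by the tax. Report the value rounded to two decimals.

-24.12

Pre-tax equilibrium: 65 - 3Q = 27 + 4.5Q gives Q* = 5.0667, P* = 49.8.
A tax on sellers shifts supply up by 9: 65 - 3Q = 27 + 4.5Q + 9, so Q_t = 3.8667. Buyers pay P_b = 53.4; sellers receive P_s = P_b - 9 = 44.4.
PS falls from (1/2)(5.0667)(22.8) = 57.76 to (1/2)(3.8667)(17.4) = 33.64, a change of -24.12.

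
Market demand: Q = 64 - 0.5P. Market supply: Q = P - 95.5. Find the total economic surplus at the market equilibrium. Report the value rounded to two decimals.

176.04

Rewriting demand in inverse form: P = 128 - 2Q.
Rewriting supply in inverse form: P = 95.5 + Q.
Setting demand equal to supply, 32.5 = 3Q, so Q* = 10.8333 and P* = 106.3333.
CS = (1/2)(10.8333)(21.6667) = 117.3611 and PS = (1/2)(10.8333)(10.8333) = 58.6806, so total surplus = 176.0417.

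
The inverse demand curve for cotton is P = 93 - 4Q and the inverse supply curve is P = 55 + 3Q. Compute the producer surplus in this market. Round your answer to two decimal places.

Set 93 - 4Q = 55 + 3Q, which gives 38 = 7Q, so Q* = 5.4286 and P* = 93 - 4(5.4286) = 71.2857.
Producer surplus is the triangle above supply below P*: (1/2)(5.4286)(71.2857 - 55) = (1/2)(5.4286)(16.2857) = 44.2041.

44.20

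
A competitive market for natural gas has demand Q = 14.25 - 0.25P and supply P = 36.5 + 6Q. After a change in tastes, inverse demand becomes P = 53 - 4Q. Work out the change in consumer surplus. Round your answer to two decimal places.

-2.96

Rewriting demand in inverse form: P = 57 - 4Q.
Initial equilibrium: Q_0 = 2.05, P_0 = 48.8; CS_0 = (1/2)(2.05)(8.2) = 8.405, PS_0 = (1/2)(2.05)(12.3) = 12.6075.
New equilibrium: 53 - 4Q = 36.5 + 6Q gives Q_1 = 1.65, P_1 = 46.4; CS_1 = 5.445, PS_1 = 8.1675.
Change in consumer surplus = 5.445 - 8.405 = -2.96.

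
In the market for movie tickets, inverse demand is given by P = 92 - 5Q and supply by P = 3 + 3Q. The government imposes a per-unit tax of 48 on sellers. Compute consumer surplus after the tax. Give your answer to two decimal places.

Pre-tax equilibrium: 92 - 5Q = 3 + 3Q gives Q* = 11.125, P* = 36.375.
With the tax, sellers need 48 more per unit: 92 - 5Q = 3 + 3Q + 48, so Q_t = 5.125. Buyers pay P_b = 66.375; sellers receive P_s = P_b - 48 = 18.375.
CS = (1/2)(Q_t)(92 - P_b) = (1/2)(5.125)(25.625) = 65.6641.

65.66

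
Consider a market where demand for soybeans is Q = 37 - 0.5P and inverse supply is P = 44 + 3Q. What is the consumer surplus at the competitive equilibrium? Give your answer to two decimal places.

Rewriting demand in inverse form: P = 74 - 2Q.
Equilibrium: 74 - 2Q = 44 + 3Q, so Q* = 6 and P* = 62.
CS is the area between the demand curve and P* from 0 to Q*: (1/2)(6)(12) = 36.

36.00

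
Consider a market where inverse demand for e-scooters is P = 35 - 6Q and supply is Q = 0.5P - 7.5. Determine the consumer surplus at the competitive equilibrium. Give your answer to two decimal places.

18.75

Rewriting supply in inverse form: P = 15 + 2Q.
Setting demand equal to supply, 20 = 8Q, so Q* = 2.5 and P* = 20.
The demand choke price is 35, so CS = (1/2)(Q*)(35 - P*) = (1/2)(2.5)(15) = 18.75.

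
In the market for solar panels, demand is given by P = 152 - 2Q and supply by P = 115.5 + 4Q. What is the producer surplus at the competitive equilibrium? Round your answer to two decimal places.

74.01

Setting demand equal to supply, 36.5 = 6Q, so Q* = 6.0833 and P* = 139.8333.
Producer surplus is the triangle above supply below P*: (1/2)(6.0833)(139.8333 - 115.5) = (1/2)(6.0833)(24.3333) = 74.0139.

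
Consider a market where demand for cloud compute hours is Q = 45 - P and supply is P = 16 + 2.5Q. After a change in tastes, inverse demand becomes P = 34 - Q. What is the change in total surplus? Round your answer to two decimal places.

-73.86

Rewriting demand in inverse form: P = 45 - Q.
Initial equilibrium: Q_0 = 8.2857, P_0 = 36.7143; CS_0 = (1/2)(8.2857)(8.2857) = 34.3265, PS_0 = (1/2)(8.2857)(20.7143) = 85.8163.
New equilibrium: 34 - Q = 16 + 2.5Q gives Q_1 = 5.1429, P_1 = 28.8571; CS_1 = 13.2245, PS_1 = 33.0612.
Change in total surplus = (13.2245 + 33.0612) - (34.3265 + 85.8163) = -73.8571.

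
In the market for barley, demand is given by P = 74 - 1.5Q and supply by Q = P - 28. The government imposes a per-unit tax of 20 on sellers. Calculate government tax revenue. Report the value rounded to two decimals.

208.00

Rewriting supply in inverse form: P = 28 + Q.
Without the tax, 74 - 1.5Q = 28 + Q so Q* = 18.4 and P* = 46.4.
With the tax, sellers need 20 more per unit: 74 - 1.5Q = 28 + Q + 20, so Q_t = 10.4. Buyers pay P_b = 58.4; sellers receive P_s = P_b - 20 = 38.4.
Revenue is the tax times quantity traded: 20 x 10.4 = 208.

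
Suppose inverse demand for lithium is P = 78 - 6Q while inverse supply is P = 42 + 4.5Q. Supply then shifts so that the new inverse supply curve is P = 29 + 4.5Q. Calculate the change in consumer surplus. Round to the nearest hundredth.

Initial equilibrium: Q_0 = 3.4286, P_0 = 57.4286; CS_0 = (1/2)(3.4286)(20.5714) = 35.2653, PS_0 = (1/2)(3.4286)(15.4286) = 26.449.
New equilibrium: 78 - 6Q = 29 + 4.5Q gives Q_1 = 4.6667, P_1 = 50; CS_1 = 65.3333, PS_1 = 49.
Change in consumer surplus = 65.3333 - 35.2653 = 30.068.

30.07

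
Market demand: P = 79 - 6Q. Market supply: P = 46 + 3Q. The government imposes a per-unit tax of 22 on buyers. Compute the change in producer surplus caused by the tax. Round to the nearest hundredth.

Without the tax, 79 - 6Q = 46 + 3Q so Q* = 3.6667 and P* = 57.
A tax on buyers shifts demand down by 22: (79 - 22) - 6Q = 46 + 3Q, so Q_t = 1.2222. Buyers pay P_b = 71.6667; sellers receive P_s = P_b - 22 = 49.6667.
PS falls from (1/2)(3.6667)(11) = 20.1667 to (1/2)(1.2222)(3.6667) = 2.2407, a change of -17.9259.

-17.93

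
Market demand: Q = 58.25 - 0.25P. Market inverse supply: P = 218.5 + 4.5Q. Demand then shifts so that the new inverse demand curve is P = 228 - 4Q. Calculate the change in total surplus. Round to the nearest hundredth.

Rewriting demand in inverse form: P = 233 - 4Q.
Initial equilibrium: Q_0 = 1.7059, P_0 = 226.1765; CS_0 = (1/2)(1.7059)(6.8235) = 5.8201, PS_0 = (1/2)(1.7059)(7.6765) = 6.5476.
New equilibrium: 228 - 4Q = 218.5 + 4.5Q gives Q_1 = 1.1176, P_1 = 223.5294; CS_1 = 2.4983, PS_1 = 2.8106.
Change in total surplus = (2.4983 + 2.8106) - (5.8201 + 6.5476) = -7.0588.

-7.06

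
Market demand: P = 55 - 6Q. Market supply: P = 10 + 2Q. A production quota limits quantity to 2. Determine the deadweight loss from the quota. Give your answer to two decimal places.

52.56

Unrestricted equilibrium: Q* = (55 - 10)/(6 + 2) = 5.625.
At Q = 2 the demand price is 55 - 6(2) = 43 and the supply price is 10 + 2(2) = 14.
Deadweight loss is the triangle between the curves from 2 to 5.625: (1/2)(43 - 14)(5.625 - 2) = 52.5625.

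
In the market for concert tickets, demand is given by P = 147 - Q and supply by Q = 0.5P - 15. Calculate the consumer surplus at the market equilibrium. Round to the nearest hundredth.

760.50

Rewriting supply in inverse form: P = 30 + 2Q.
Equilibrium: 147 - Q = 30 + 2Q, so Q* = 39 and P* = 108.
Consumer surplus is the triangle under demand above P*: (1/2)(39)(147 - 108) = (1/2)(39)(39) = 760.5.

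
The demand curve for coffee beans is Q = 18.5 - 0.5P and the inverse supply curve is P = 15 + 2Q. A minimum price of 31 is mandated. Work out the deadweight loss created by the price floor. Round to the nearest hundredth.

Rewriting demand in inverse form: P = 37 - 2Q.
Free-market equilibrium: 37 - 2Q = 15 + 2Q gives Q* = 5.5, P* = 26.
At P = 31, buyers demand (37 - 31)/2 = 3 while sellers would supply more, so the quantity traded is 3 at price 31.
The lost-trades triangle has base Q* - 3 = 2.5 and height equal to the gap between the curves at Q = 3, which is 31 - 21 = 10. DWL = (1/2)(2.5)(10) = 12.5.

12.50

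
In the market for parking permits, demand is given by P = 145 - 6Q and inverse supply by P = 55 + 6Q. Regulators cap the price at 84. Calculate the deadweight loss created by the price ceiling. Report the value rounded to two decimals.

42.67

Free-market equilibrium: 145 - 6Q = 55 + 6Q gives Q* = 7.5, P* = 100.
At P = 84, sellers supply (84 - 55)/6 = 4.8333 while buyers want more, so the quantity traded is 4.8333 at price 84.
The lost-trades triangle has base Q* - 4.8333 = 2.6667 and height equal to the gap between the curves at Q = 4.8333, which is 116 - 84 = 32. DWL = (1/2)(2.6667)(32) = 42.6667.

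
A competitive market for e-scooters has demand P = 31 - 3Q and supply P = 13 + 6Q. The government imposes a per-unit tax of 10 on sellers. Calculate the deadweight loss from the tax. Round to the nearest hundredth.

5.56

Pre-tax equilibrium: 31 - 3Q = 13 + 6Q gives Q* = 2, P* = 25.
A tax on sellers shifts supply up by 10: 31 - 3Q = 13 + 6Q + 10, so Q_t = 0.8889. Buyers pay P_b = 28.3333; sellers receive P_s = P_b - 10 = 18.3333.
The welfare triangle lost has base Q* - Q_t = 1.1111 and height t = 10, so DWL = (1/2)(1.1111)(10) = 5.5556.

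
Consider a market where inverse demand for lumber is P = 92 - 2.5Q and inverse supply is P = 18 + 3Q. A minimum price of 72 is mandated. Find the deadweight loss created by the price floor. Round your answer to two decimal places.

81.82

Without the control, 92 - 2.5Q = 18 + 3Q so Q* = 13.4545 and P* = 58.3636.
At P = 72, buyers demand (92 - 72)/2.5 = 8 while sellers would supply more, so the quantity traded is 8 at price 72.
The lost-trades triangle has base Q* - 8 = 5.4545 and height equal to the gap between the curves at Q = 8, which is 72 - 42 = 30. DWL = (1/2)(5.4545)(30) = 81.8182.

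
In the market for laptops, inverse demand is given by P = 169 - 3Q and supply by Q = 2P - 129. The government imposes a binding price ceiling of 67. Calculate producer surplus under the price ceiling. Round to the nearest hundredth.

6.25

Rewriting supply in inverse form: P = 64.5 + 0.5Q.
Free-market equilibrium: 169 - 3Q = 64.5 + 0.5Q gives Q* = 29.8571, P* = 79.4286.
At P = 67, sellers supply (67 - 64.5)/0.5 = 5 while buyers want more, so the quantity traded is 5 at price 67.
PS is the triangle above supply below 67: (1/2)(5)(67 - 64.5) = 6.25.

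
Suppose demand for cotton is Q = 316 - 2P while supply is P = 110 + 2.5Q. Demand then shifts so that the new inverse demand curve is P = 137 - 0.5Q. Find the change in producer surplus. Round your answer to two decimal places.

Rewriting demand in inverse form: P = 158 - 0.5Q.
Initial equilibrium: Q_0 = 16, P_0 = 150; CS_0 = (1/2)(16)(8) = 64, PS_0 = (1/2)(16)(40) = 320.
New equilibrium: 137 - 0.5Q = 110 + 2.5Q gives Q_1 = 9, P_1 = 132.5; CS_1 = 20.25, PS_1 = 101.25.
Change in producer surplus = 101.25 - 320 = -218.75.

-218.75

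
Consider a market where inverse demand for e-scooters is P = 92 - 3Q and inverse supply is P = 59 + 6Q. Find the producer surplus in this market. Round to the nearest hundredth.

40.33

Setting demand equal to supply, 33 = 9Q, so Q* = 3.6667 and P* = 81.
PS is the area between P* and the supply curve from 0 to Q*: (1/2)(3.6667)(22) = 40.3333.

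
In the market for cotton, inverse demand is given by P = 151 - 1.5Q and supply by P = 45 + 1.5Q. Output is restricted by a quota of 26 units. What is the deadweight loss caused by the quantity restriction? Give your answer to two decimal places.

130.67

Unrestricted equilibrium: Q* = (151 - 45)/(1.5 + 1.5) = 35.3333.
At Q = 26 the demand price is 151 - 1.5(26) = 112 and the supply price is 45 + 1.5(26) = 84.
DWL = (1/2)(gap between curves at 26) x (Q* - 26) = (1/2)(28)(9.3333) = 130.6667.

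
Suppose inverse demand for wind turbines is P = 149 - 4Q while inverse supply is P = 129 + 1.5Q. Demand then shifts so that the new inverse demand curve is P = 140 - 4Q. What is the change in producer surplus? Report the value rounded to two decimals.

-6.92

Initial equilibrium: Q_0 = 3.6364, P_0 = 134.4545; CS_0 = (1/2)(3.6364)(14.5455) = 26.4463, PS_0 = (1/2)(3.6364)(5.4545) = 9.9174.
New equilibrium: 140 - 4Q = 129 + 1.5Q gives Q_1 = 2, P_1 = 132; CS_1 = 8, PS_1 = 3.
Change in producer surplus = 3 - 9.9174 = -6.9174.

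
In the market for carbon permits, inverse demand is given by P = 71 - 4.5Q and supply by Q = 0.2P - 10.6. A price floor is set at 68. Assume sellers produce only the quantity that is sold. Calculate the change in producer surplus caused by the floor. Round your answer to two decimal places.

Rewriting supply in inverse form: P = 53 + 5Q.
Without the control, 71 - 4.5Q = 53 + 5Q so Q* = 1.8947 and P* = 62.4737.
At P = 68, buyers demand (71 - 68)/4.5 = 0.6667 while sellers would supply more, so the quantity traded is 0.6667 at price 68.
PS goes from (1/2)(1.8947)(9.4737) = 8.9751 to 8.8889 (computed as (68 - 53)(0.6667) - (1/2)(5)(0.6667)^2), a change of -0.0862.

-0.09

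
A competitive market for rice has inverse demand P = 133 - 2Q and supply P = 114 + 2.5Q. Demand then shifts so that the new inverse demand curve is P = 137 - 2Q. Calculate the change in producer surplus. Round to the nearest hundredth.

10.37

Initial equilibrium: Q_0 = 4.2222, P_0 = 124.5556; CS_0 = (1/2)(4.2222)(8.4444) = 17.8272, PS_0 = (1/2)(4.2222)(10.5556) = 22.284.
New equilibrium: 137 - 2Q = 114 + 2.5Q gives Q_1 = 5.1111, P_1 = 126.7778; CS_1 = 26.1235, PS_1 = 32.6543.
Change in producer surplus = 32.6543 - 22.284 = 10.3704.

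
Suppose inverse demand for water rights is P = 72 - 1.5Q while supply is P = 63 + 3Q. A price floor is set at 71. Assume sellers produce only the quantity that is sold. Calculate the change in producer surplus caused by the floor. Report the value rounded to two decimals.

-1.33

Without the control, 72 - 1.5Q = 63 + 3Q so Q* = 2 and P* = 69.
At the floor price 71, quantity demanded is (72 - 71)/1.5 = 0.6667; demand is the short side, so Q = 0.6667 trades at P = 71.
PS goes from (1/2)(2)(6) = 6 to 4.6667 (computed as (71 - 63)(0.6667) - (1/2)(3)(0.6667)^2), a change of -1.3333.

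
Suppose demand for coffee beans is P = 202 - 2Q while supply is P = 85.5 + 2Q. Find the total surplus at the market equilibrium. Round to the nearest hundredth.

1696.53

Setting demand equal to supply, 116.5 = 4Q, so Q* = 29.125 and P* = 143.75.
CS = (1/2)(29.125)(58.25) = 848.2656 and PS = (1/2)(29.125)(58.25) = 848.2656, so total surplus = 1696.5312.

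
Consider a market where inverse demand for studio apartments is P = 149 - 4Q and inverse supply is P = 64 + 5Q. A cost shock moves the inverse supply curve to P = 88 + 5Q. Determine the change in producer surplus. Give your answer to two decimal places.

-108.15

Initial equilibrium: Q_0 = 9.4444, P_0 = 111.2222; CS_0 = (1/2)(9.4444)(37.7778) = 178.3951, PS_0 = (1/2)(9.4444)(47.2222) = 222.9938.
New equilibrium: 149 - 4Q = 88 + 5Q gives Q_1 = 6.7778, P_1 = 121.8889; CS_1 = 91.8765, PS_1 = 114.8457.
Change in producer surplus = 114.8457 - 222.9938 = -108.1481.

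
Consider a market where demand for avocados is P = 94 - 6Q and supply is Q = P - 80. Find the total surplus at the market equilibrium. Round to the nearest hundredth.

Rewriting supply in inverse form: P = 80 + Q.
Set 94 - 6Q = 80 + Q, which gives 14 = 7Q, so Q* = 2 and P* = 94 - 6(2) = 82.
CS = (1/2)(2)(12) = 12 and PS = (1/2)(2)(2) = 2, so total surplus = 14.

14.00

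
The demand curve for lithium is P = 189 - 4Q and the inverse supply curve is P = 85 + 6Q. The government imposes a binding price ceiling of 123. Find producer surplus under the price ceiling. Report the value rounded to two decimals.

Without the control, 189 - 4Q = 85 + 6Q so Q* = 10.4 and P* = 147.4.
At P = 123, sellers supply (123 - 85)/6 = 6.3333 while buyers want more, so the quantity traded is 6.3333 at price 123.
PS is the triangle above supply below 123: (1/2)(6.3333)(123 - 85) = 120.3333.

120.33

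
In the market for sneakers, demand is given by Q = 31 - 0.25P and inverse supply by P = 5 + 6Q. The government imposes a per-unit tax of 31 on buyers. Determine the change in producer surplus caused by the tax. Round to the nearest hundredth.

-192.51

Rewriting demand in inverse form: P = 124 - 4Q.
Pre-tax equilibrium: 124 - 4Q = 5 + 6Q gives Q* = 11.9, P* = 76.4.
With the tax, buyers' net willingness to pay falls by 31: (124 - 31) - 4Q = 5 + 6Q, so Q_t = 8.8. Buyers pay P_b = 88.8; sellers receive P_s = P_b - 31 = 57.8.
PS falls from (1/2)(11.9)(71.4) = 424.83 to (1/2)(8.8)(52.8) = 232.32, a change of -192.51.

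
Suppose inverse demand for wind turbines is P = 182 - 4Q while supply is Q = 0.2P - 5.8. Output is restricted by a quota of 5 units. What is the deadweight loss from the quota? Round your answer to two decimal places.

Rewriting supply in inverse form: P = 29 + 5Q.
Unrestricted equilibrium: Q* = (182 - 29)/(4 + 5) = 17.
At Q = 5 the demand price is 182 - 4(5) = 162 and the supply price is 29 + 5(5) = 54.
Deadweight loss is the triangle between the curves from 5 to 17: (1/2)(162 - 54)(17 - 5) = 648.

648.00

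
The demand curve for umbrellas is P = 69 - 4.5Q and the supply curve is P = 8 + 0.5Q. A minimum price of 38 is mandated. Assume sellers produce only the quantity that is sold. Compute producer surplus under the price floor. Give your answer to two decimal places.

Without the control, 69 - 4.5Q = 8 + 0.5Q so Q* = 12.2 and P* = 14.1.
At the floor price 38, quantity demanded is (69 - 38)/4.5 = 6.8889; demand is the short side, so Q = 6.8889 trades at P = 38.
The supply price at Q = 6.8889 is 11.4444. PS is the trapezoid between 38 and supply over [0, 6.8889]: (1/2)[(38 - 8) + (38 - 11.4444)](6.8889) = 194.8025.

194.80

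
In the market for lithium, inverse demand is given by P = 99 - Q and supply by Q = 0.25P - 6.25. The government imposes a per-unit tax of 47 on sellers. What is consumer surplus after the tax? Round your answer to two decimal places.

Rewriting supply in inverse form: P = 25 + 4Q.
Without the tax, 99 - Q = 25 + 4Q so Q* = 14.8 and P* = 84.2.
With the tax, sellers need 47 more per unit: 99 - Q = 25 + 4Q + 47, so Q_t = 5.4. Buyers pay P_b = 93.6; sellers receive P_s = P_b - 47 = 46.6.
CS = (1/2)(Q_t)(99 - P_b) = (1/2)(5.4)(5.4) = 14.58.

14.58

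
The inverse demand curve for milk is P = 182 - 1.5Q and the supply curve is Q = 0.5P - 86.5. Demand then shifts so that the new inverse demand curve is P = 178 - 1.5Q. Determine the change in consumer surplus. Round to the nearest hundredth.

-3.43

Rewriting supply in inverse form: P = 173 + 2Q.
Initial equilibrium: Q_0 = 2.5714, P_0 = 178.1429; CS_0 = (1/2)(2.5714)(3.8571) = 4.9592, PS_0 = (1/2)(2.5714)(5.1429) = 6.6122.
New equilibrium: 178 - 1.5Q = 173 + 2Q gives Q_1 = 1.4286, P_1 = 175.8571; CS_1 = 1.5306, PS_1 = 2.0408.
Change in consumer surplus = 1.5306 - 4.9592 = -3.4286.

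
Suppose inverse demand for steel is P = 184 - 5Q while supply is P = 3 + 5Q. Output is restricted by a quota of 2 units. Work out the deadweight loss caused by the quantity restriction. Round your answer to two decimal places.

Unrestricted equilibrium: Q* = (184 - 3)/(5 + 5) = 18.1.
At Q = 2 the demand price is 184 - 5(2) = 174 and the supply price is 3 + 5(2) = 13.
Deadweight loss is the triangle between the curves from 2 to 18.1: (1/2)(174 - 13)(18.1 - 2) = 1296.05.

1296.05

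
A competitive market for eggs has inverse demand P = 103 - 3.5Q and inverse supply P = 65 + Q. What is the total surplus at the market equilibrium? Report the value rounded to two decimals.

160.44

Setting demand equal to supply, 38 = 4.5Q, so Q* = 8.4444 and P* = 73.4444.
CS = (1/2)(8.4444)(29.5556) = 124.7901 and PS = (1/2)(8.4444)(8.4444) = 35.6543, so total surplus = 160.4444.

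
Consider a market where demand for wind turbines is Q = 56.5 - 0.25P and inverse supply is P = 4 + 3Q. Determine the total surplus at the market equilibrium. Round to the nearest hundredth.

3520.29

Rewriting demand in inverse form: P = 226 - 4Q.
Set 226 - 4Q = 4 + 3Q, which gives 222 = 7Q, so Q* = 31.7143 and P* = 226 - 4(31.7143) = 99.1429.
CS = (1/2)(31.7143)(126.8571) = 2011.5918 and PS = (1/2)(31.7143)(95.1429) = 1508.6939, so total surplus = 3520.2857.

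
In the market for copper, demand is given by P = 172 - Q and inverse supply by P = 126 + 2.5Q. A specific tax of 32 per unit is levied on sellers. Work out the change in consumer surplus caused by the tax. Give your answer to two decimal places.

Pre-tax equilibrium: 172 - Q = 126 + 2.5Q gives Q* = 13.1429, P* = 158.8571.
A tax on sellers shifts supply up by 32: 172 - Q = 126 + 2.5Q + 32, so Q_t = 4. Buyers pay P_b = 168; sellers receive P_s = P_b - 32 = 136.
Consumers lose the trapezoid between P* and P_b out to Q_t plus the triangle from Q_t to Q*: change in CS = 8 - 86.3673 = -78.3673.

-78.37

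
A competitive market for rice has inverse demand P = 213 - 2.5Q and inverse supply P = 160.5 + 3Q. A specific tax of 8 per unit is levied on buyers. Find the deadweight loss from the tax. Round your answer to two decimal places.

5.82

Without the tax, 213 - 2.5Q = 160.5 + 3Q so Q* = 9.5455 and P* = 189.1364.
A tax on buyers shifts demand down by 8: (213 - 8) - 2.5Q = 160.5 + 3Q, so Q_t = 8.0909. Buyers pay P_b = 192.7727; sellers receive P_s = P_b - 8 = 184.7727.
The welfare triangle lost has base Q* - Q_t = 1.4545 and height t = 8, so DWL = (1/2)(1.4545)(8) = 5.8182.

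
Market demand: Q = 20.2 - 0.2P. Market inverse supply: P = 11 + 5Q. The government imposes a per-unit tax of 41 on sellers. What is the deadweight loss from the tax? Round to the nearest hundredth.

84.05

Rewriting demand in inverse form: P = 101 - 5Q.
Without the tax, 101 - 5Q = 11 + 5Q so Q* = 9 and P* = 56.
With the tax, sellers need 41 more per unit: 101 - 5Q = 11 + 5Q + 41, so Q_t = 4.9. Buyers pay P_b = 76.5; sellers receive P_s = P_b - 41 = 35.5.
The welfare triangle lost has base Q* - Q_t = 4.1 and height t = 41, so DWL = (1/2)(4.1)(41) = 84.05.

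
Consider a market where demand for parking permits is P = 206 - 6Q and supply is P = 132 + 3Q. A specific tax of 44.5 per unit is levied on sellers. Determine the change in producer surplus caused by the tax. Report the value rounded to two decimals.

-85.29

Pre-tax equilibrium: 206 - 6Q = 132 + 3Q gives Q* = 8.2222, P* = 156.6667.
With the tax, sellers need 44.5 more per unit: 206 - 6Q = 132 + 3Q + 44.5, so Q_t = 3.2778. Buyers pay P_b = 186.3333; sellers receive P_s = P_b - 44.5 = 141.8333.
PS falls from (1/2)(8.2222)(24.6667) = 101.4074 to (1/2)(3.2778)(9.8333) = 16.1157, a change of -85.2917.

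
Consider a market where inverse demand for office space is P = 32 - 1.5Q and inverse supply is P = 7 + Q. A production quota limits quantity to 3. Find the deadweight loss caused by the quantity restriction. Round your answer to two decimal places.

61.25

Without the quota, 32 - 1.5Q = 7 + Q gives Q* = 10.
At Q = 3 the demand price is 32 - 1.5(3) = 27.5 and the supply price is 7 + (3) = 10.
DWL = (1/2)(gap between curves at 3) x (Q* - 3) = (1/2)(17.5)(7) = 61.25.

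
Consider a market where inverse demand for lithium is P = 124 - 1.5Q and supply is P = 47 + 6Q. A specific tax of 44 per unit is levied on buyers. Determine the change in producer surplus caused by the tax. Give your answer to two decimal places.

Without the tax, 124 - 1.5Q = 47 + 6Q so Q* = 10.2667 and P* = 108.6.
With the tax, buyers' net willingness to pay falls by 44: (124 - 44) - 1.5Q = 47 + 6Q, so Q_t = 4.4. Buyers pay P_b = 117.4; sellers receive P_s = P_b - 44 = 73.4.
PS falls from (1/2)(10.2667)(61.6) = 316.2133 to (1/2)(4.4)(26.4) = 58.08, a change of -258.1333.

-258.13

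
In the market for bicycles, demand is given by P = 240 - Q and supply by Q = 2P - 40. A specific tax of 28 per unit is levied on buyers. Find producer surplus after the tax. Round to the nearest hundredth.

Rewriting supply in inverse form: P = 20 + 0.5Q.
Pre-tax equilibrium: 240 - Q = 20 + 0.5Q gives Q* = 146.6667, P* = 93.3333.
With the tax, buyers' net willingness to pay falls by 28: (240 - 28) - Q = 20 + 0.5Q, so Q_t = 128. Buyers pay P_b = 112; sellers receive P_s = P_b - 28 = 84.
Producer surplus is the triangle above supply below P_s: (1/2)(128)(84 - 20) = 4096.

4096.00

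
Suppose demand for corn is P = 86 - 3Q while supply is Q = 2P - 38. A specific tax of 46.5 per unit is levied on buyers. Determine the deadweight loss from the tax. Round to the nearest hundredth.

308.89

Rewriting supply in inverse form: P = 19 + 0.5Q.
Without the tax, 86 - 3Q = 19 + 0.5Q so Q* = 19.1429 and P* = 28.5714.
A tax on buyers shifts demand down by 46.5: (86 - 46.5) - 3Q = 19 + 0.5Q, so Q_t = 5.8571. Buyers pay P_b = 68.4286; sellers receive P_s = P_b - 46.5 = 21.9286.
The welfare triangle lost has base Q* - Q_t = 13.2857 and height t = 46.5, so DWL = (1/2)(13.2857)(46.5) = 308.8929.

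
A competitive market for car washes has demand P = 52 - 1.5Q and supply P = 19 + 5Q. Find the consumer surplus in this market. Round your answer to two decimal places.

19.33

Set 52 - 1.5Q = 19 + 5Q, which gives 33 = 6.5Q, so Q* = 5.0769 and P* = 52 - 1.5(5.0769) = 44.3846.
Consumer surplus is the triangle under demand above P*: (1/2)(5.0769)(52 - 44.3846) = (1/2)(5.0769)(7.6154) = 19.3314.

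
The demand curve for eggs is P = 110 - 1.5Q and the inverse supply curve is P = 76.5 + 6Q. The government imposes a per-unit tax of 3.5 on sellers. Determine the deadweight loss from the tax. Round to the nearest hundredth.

Without the tax, 110 - 1.5Q = 76.5 + 6Q so Q* = 4.4667 and P* = 103.3.
With the tax, sellers need 3.5 more per unit: 110 - 1.5Q = 76.5 + 6Q + 3.5, so Q_t = 4. Buyers pay P_b = 104; sellers receive P_s = P_b - 3.5 = 100.5.
Deadweight loss is the triangle between the curves from Q_t to Q*: (1/2)(4.4667 - 4)(3.5) = 0.8167.

0.82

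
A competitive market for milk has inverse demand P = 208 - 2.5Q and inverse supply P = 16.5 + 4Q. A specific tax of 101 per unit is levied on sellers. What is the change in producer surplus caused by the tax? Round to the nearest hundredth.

Without the tax, 208 - 2.5Q = 16.5 + 4Q so Q* = 29.4615 and P* = 134.3462.
With the tax, sellers need 101 more per unit: 208 - 2.5Q = 16.5 + 4Q + 101, so Q_t = 13.9231. Buyers pay P_b = 173.1923; sellers receive P_s = P_b - 101 = 72.1923.
Producers lose the trapezoid between P_s and P* out to Q_t plus the triangle from Q_t to Q*: change in PS = 387.7041 - 1735.9645 = -1348.2604.

-1348.26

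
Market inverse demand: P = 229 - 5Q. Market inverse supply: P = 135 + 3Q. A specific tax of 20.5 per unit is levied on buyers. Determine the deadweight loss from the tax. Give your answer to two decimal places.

26.27

Without the tax, 229 - 5Q = 135 + 3Q so Q* = 11.75 and P* = 170.25.
A tax on buyers shifts demand down by 20.5: (229 - 20.5) - 5Q = 135 + 3Q, so Q_t = 9.1875. Buyers pay P_b = 183.0625; sellers receive P_s = P_b - 20.5 = 162.5625.
Deadweight loss is the triangle between the curves from Q_t to Q*: (1/2)(11.75 - 9.1875)(20.5) = 26.2656.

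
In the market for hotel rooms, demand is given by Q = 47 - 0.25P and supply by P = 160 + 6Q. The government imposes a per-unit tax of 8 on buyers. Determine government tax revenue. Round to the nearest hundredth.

Rewriting demand in inverse form: P = 188 - 4Q.
Pre-tax equilibrium: 188 - 4Q = 160 + 6Q gives Q* = 2.8, P* = 176.8.
A tax on buyers shifts demand down by 8: (188 - 8) - 4Q = 160 + 6Q, so Q_t = 2. Buyers pay P_b = 180; sellers receive P_s = P_b - 8 = 172.
Tax revenue = t x Q_t = 8 x 2 = 16.

16.00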